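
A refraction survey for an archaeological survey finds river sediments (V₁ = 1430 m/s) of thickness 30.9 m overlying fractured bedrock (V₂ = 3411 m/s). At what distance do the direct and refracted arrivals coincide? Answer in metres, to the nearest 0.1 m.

θ_c = arcsin(1430/3411) = 24.79°, so cos θ_c = 0.9079 and tᵢ = 2h cos θ_c/V₁ = 0.0392 s.
At crossover x/V₁ = x/V₂ + tᵢ ⇒ x = tᵢ/(1/V₁ − 1/V₂) = 0.03924/(6.9930e-04 − 2.9317e-04) = 96.61 m.

96.6 m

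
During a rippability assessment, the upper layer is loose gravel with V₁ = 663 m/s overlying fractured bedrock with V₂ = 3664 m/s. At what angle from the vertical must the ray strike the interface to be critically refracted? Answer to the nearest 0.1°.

Critical incidence: sin θ_c = V₁/V₂ = 663/3664 = 0.1809.
θ_c = arcsin 0.1809 = 10.43°.

10.4°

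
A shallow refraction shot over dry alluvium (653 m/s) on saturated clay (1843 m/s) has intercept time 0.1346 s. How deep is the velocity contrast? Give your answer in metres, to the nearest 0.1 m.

θ_c = arcsin(653/1843) = 20.75°; cos θ_c = 0.9351.
tᵢ = 2h cos θ_c/V₁ ⇒ h = tᵢ·V₁/(2 cos θ_c) = 0.1346·653/(2·0.9351) = 47.00 m.

47.0 m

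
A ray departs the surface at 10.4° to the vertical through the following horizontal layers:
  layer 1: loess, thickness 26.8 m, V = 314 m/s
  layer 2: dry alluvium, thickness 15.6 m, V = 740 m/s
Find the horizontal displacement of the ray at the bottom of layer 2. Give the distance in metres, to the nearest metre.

Apply Snell's law at each interface; in layer i the horizontal offset is hᵢ·tan θᵢ.
Layer 1: θ = 10.40°; offset = 26.8·tan 10.40° = 4.919 m.
Layer 2: sin θ = 740·sin 10.4°/314 = 0.4254, θ = 25.18°; offset = 15.6·tan 25.18° = 7.333 m.
Σ offsets = 12.252 m.

12 m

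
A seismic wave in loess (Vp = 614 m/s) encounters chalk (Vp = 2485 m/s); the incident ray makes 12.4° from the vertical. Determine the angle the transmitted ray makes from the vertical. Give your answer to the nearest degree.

60°

Snell's law: sin θ₂ = (V₂/V₁)·sin θ₁ = (2485/614)·sin 12.4° = 0.8691.
θ₂ = sin⁻¹(0.8691) = 60.35° (from vertical).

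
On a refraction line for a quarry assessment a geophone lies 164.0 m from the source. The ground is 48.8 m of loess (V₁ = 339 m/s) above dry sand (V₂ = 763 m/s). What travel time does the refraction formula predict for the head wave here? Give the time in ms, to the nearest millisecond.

θ_c = arcsin(V₁/V₂) = arcsin(339/763) = 26.38°, cos θ_c = 0.8959.
Intercept time tᵢ = 2h cos θ_c / V₁ = 2·48.8·0.8959/339 = 0.25793 s.
t = x/V₂ + tᵢ = 164.0/763 + 0.25793 = 0.47287 s.

473 ms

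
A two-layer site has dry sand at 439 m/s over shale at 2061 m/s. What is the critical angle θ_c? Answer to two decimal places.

12.30°

Critical incidence: sin θ_c = V₁/V₂ = 439/2061 = 0.2130.
θ_c = arcsin 0.2130 = 12.30°.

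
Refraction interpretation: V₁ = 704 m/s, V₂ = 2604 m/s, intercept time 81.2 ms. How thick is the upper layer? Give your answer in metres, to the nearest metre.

30 m

θ_c = arcsin(704/2604) = 15.69°; cos θ_c = 0.9628.
tᵢ = 2h cos θ_c/V₁ ⇒ h = tᵢ·V₁/(2 cos θ_c) = 0.0812·704/(2·0.9628) = 29.69 m.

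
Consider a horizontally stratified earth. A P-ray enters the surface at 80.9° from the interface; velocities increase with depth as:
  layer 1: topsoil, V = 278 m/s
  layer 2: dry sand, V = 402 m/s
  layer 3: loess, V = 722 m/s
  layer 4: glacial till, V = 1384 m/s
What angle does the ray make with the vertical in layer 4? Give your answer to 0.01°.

51.94°

From the normal: θ₁ = 90° − 80.9° = 9.1°.
Ray parameter p = sin 9.1° / 278 = 5.6891e-04 s/m.
sin θ_4 = p·V_4 = 5.6891e-04 × 1384 = 0.7874.
θ_4 = arcsin 0.7874 = 51.94°.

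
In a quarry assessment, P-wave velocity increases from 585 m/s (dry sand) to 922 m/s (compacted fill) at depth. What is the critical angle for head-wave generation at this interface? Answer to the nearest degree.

39°

Critical incidence: sin θ_c = V₁/V₂ = 585/922 = 0.6345.
θ_c = arcsin 0.6345 = 39.38°.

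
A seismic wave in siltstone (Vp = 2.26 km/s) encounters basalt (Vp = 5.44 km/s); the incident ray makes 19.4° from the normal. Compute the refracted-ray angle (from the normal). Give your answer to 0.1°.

53.1°

sin θ₁/V₁ = sin θ₂/V₂ ⇒ sin θ₂ = 5.44·sin 19.4°/2.26 = 5.44·0.3322/2.26 = 0.7995.
θ₂ = arcsin 0.7995 = 53.09° from the normal.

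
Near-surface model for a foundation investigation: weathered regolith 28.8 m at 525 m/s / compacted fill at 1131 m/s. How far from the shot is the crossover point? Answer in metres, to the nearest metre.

95 m

x_cross = 2h·√((V₂+V₁)/(V₂−V₁)).
(V₂+V₁)/(V₂−V₁) = (1131+525)/(1131−525) = 2.7327; √ = 1.6531.
x_cross = 2·28.8·1.6531 = 95.22 m.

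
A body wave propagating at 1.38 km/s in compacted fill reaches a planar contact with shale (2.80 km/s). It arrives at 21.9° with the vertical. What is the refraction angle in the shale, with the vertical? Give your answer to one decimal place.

49.2°

Snell's law: sin θ₂ = (V₂/V₁)·sin θ₁ = (2.80/1.38)·sin 21.9° = 0.7568.
θ₂ = sin⁻¹(0.7568) = 49.18° (from vertical).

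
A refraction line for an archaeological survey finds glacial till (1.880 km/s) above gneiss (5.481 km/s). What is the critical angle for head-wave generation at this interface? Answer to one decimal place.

20.1°

Critical incidence: sin θ_c = V₁/V₂ = 1.880/5.481 = 0.3430.
θ_c = arcsin 0.3430 = 20.06°.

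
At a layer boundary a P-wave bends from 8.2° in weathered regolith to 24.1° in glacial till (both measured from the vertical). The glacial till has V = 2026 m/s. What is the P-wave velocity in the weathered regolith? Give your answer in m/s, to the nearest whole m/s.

sin 8.2° = 0.1426; sin 24.1° = 0.4083.
V₁ = V₂·(sin θ₁/sin θ₂) = 2026·(0.1426/0.4083) = 707.68 m/s.

708 m/s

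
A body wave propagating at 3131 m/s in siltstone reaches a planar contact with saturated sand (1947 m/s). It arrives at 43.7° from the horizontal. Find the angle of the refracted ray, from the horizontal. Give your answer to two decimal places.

63.28°

Convert to the normal: θ₁ = 90° − 43.7° = 46.3°.
Snell's law: sin θ₂ = (V₂/V₁)·sin θ₁ = (1947/3131)·sin 46.3° = 0.4496.
θ₂ = arcsin 0.4496 = 26.72° from the normal.
From the interface: 90° − 26.72° = 63.28°.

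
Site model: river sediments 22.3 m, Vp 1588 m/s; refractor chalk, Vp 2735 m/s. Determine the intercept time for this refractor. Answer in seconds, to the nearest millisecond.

0.023 s

θ_c = arcsin(V₁/V₂) = arcsin(1588/2735) = 35.49°; cos θ_c = 0.8142.
tᵢ = 2h·cos θ_c / V₁ = 2·22.3·0.8142 / 1588 = 0.02287 s.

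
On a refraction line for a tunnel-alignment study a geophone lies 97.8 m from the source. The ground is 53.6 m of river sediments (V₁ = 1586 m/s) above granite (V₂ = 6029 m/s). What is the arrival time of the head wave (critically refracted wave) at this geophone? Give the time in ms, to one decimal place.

θ_c = arcsin(V₁/V₂) = arcsin(1586/6029) = 15.25°, cos θ_c = 0.9648.
Intercept time tᵢ = 2h cos θ_c / V₁ = 2·53.6·0.9648/1586 = 0.06521 s.
t = x/V₂ + tᵢ = 97.8/6029 + 0.06521 = 0.08143 s.

81.4 ms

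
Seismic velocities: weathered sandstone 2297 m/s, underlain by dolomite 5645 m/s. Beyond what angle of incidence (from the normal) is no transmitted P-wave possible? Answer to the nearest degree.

24°

Critical incidence: sin θ_c = V₁/V₂ = 2297/5645 = 0.4069.
θ_c = arcsin 0.4069 = 24.01°.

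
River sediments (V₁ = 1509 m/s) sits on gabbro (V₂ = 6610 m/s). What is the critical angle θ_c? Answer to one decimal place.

Critical incidence: sin θ_c = V₁/V₂ = 1509/6610 = 0.2283.
θ_c = arcsin 0.2283 = 13.20°.

13.2°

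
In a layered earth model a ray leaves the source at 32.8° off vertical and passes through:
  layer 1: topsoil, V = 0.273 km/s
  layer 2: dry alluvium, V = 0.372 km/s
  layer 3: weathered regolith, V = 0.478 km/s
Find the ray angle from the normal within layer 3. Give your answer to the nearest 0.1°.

Ray parameter p = sin 32.8° / 0.273 = 1.9843e+00 s/km.
sin θ_3 = p·V_3 = 1.9843e+00 × 0.478 = 0.9485.
θ_3 = 71.53° from the vertical.

71.5°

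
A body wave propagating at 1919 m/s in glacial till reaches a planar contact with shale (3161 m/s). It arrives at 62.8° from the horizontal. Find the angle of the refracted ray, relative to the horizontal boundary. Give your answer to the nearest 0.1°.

Angle from the normal: 90° − 62.8° = 27.2°.
Snell's law: sin θ₂ = (V₂/V₁)·sin θ₁ = (3161/1919)·sin 27.2° = 0.7529.
θ₂ = sin⁻¹(0.7529) = 48.85° (from vertical).
From the interface: 90° − 48.85° = 41.15°.

41.2°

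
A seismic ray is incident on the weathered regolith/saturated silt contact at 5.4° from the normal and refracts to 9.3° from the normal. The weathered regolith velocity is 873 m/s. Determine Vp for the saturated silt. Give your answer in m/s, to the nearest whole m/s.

1499 m/s

Snell's law: sin 5.4°/V₁ = sin 9.3°/V₂.
V₂ = V₁·sin 9.3°/sin 5.4° = 873 × 1.7172 = 1499.13 m/s.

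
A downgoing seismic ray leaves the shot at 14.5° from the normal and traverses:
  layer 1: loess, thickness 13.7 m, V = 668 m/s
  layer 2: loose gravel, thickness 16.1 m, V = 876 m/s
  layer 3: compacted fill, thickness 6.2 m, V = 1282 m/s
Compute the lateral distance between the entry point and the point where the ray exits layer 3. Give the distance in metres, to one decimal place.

12.5 m

Ray parameter p = sin 14.5° / 668 m/s = 3.7482e-04 s/m.
Layer 1: θ = 14.50°; offset = 13.7·tan 14.50° = 3.543 m.
Layer 2: sin θ = p·876 = 0.3283 → θ = 19.17°; offset = 16.1·tan 19.17° = 5.597 m.
Layer 3: sin θ = p·1282 = 0.4805 → θ = 28.72°; offset = 6.2·tan 28.72° = 3.397 m.
Total horizontal offset = 12.537 m.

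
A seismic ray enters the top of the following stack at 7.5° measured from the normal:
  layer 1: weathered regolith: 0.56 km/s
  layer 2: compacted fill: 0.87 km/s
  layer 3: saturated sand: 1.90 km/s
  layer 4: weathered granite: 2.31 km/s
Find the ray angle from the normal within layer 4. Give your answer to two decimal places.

Snell's law across each interface conserves sin θ / V, so sin θ_4 = V_4·sin θ₁/V₁.
sin θ_4 = 2.31 × sin 7.5° / 0.56 = 0.5384.
θ_4 = arcsin 0.5384 = 32.58°.

32.58°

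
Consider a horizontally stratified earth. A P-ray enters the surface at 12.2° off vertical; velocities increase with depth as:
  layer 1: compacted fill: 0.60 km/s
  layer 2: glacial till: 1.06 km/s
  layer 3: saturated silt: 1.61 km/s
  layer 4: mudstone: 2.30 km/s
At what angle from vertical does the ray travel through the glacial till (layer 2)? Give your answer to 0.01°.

Ray parameter p = sin 12.2° / 0.60 = 3.5221e-01 s/km.
sin θ_2 = p·V_2 = 3.5221e-01 × 1.06 = 0.3733.
θ_2 = arcsin 0.3733 = 21.92°.

21.92°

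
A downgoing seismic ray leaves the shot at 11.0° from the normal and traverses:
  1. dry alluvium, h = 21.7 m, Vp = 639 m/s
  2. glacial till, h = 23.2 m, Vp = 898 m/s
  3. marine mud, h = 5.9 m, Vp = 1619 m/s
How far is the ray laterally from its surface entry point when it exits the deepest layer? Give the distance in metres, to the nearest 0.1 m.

13.9 m

Ray parameter p = sin 11.0° / 639 m/s = 2.9861e-04 s/m.
Layer 1: θ = 11.00°; offset = 21.7·tan 11.00° = 4.218 m.
Layer 2: sin θ = p·898 = 0.2681 → θ = 15.55°; offset = 23.2·tan 15.55° = 6.458 m.
Layer 3: sin θ = p·1619 = 0.4834 → θ = 28.91°; offset = 5.9·tan 28.91° = 3.258 m.
Σ offsets = 13.934 m.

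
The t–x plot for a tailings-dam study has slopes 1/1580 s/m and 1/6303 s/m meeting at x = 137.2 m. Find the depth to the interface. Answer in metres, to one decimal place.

h = (x_cross/2)·√((V₂−V₁)/(V₂+V₁)).
(V₂−V₁)/(V₂+V₁) = (6303−1580)/(6303+1580) = 0.5991; √ = 0.7740.
h = (137.2/2)·0.7740 = 53.10 m.

53.1 m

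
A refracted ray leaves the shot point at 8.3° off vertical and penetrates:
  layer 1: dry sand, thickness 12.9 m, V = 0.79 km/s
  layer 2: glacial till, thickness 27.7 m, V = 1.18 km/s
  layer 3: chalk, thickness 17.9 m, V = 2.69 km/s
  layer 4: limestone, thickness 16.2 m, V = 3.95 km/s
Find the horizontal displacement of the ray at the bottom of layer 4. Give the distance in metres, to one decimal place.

p = sin θ₁/V₁ = sin 8.3°/0.79 = 1.8273e-01 s/km is conserved through the stack.
Layer 1: θ = 8.30°; offset = 12.9·tan 8.30° = 1.882 m.
Layer 2: sin θ = p·1.18 = 0.2156 → θ = 12.45°; offset = 27.7·tan 12.45° = 6.117 m.
Layer 3: sin θ = p·2.69 = 0.4915 → θ = 29.44°; offset = 17.9·tan 29.44° = 10.103 m.
Layer 4: sin θ = p·3.95 = 0.7218 → θ = 46.20°; offset = 16.2·tan 46.20° = 16.894 m.
Σ offsets = 34.996 m.

35.0 m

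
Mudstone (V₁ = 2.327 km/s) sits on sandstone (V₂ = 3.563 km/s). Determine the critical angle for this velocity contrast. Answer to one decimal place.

40.8°

Critical incidence: sin θ_c = V₁/V₂ = 2.327/3.563 = 0.6531.
θ_c = arcsin 0.6531 = 40.78°.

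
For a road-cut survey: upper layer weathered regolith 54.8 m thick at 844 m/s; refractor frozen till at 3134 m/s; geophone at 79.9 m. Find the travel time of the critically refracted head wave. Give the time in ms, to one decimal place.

t = x/V₂ + 2h·√(V₂²−V₁²)/(V₁V₂).
√(V₂²−V₁²) = √(3134²−844²) = 3018.2 m/s; delay term = 2·54.8·3018.2/(844·3134) = 0.12506 s.
t = 79.9/3134 + 0.12506 = 0.15055 s.

150.6 ms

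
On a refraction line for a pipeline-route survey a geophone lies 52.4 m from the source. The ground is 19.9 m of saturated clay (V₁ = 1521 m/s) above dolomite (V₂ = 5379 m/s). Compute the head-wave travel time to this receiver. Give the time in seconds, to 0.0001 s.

θ_c = arcsin(V₁/V₂) = arcsin(1521/5379) = 16.43°, cos θ_c = 0.9592.
Intercept time tᵢ = 2h cos θ_c / V₁ = 2·19.9·0.9592/1521 = 0.02510 s.
t = x/V₂ + tᵢ = 52.4/5379 + 0.02510 = 0.03484 s.

0.0348 s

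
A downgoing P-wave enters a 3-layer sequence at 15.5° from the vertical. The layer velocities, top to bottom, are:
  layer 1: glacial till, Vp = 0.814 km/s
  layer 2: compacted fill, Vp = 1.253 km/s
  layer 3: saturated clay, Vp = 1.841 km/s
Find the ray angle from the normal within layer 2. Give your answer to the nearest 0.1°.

Ray parameter p = sin 15.5° / 0.814 = 3.2830e-01 s/km.
sin θ_2 = p·V_2 = 3.2830e-01 × 1.253 = 0.4114.
θ_2 = arcsin 0.4114 = 24.29°.

24.3°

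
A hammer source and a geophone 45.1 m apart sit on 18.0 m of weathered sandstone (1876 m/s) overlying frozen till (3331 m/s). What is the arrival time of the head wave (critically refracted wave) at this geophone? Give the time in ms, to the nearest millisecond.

29 ms

θ_c = arcsin(V₁/V₂) = arcsin(1876/3331) = 34.28°, cos θ_c = 0.8263.
Intercept time tᵢ = 2h cos θ_c / V₁ = 2·18.0·0.8263/1876 = 0.01586 s.
t = x/V₂ + tᵢ = 45.1/3331 + 0.01586 = 0.02940 s.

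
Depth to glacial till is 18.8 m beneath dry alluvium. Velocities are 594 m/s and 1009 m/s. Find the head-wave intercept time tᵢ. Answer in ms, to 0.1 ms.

51.2 ms

tᵢ = 2h·√(V₂²−V₁²)/(V₁V₂).
√(V₂²−V₁²) = √(1009²−594²) = 815.6 m/s.
tᵢ = 2·18.8·815.6/(594·1009) = 0.05117 s.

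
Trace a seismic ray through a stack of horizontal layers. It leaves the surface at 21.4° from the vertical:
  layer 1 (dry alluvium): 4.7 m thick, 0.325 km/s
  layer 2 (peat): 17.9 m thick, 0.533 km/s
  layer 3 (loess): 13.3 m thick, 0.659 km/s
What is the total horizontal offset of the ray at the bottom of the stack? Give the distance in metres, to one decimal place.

Apply Snell's law at each interface; in layer i the horizontal offset is hᵢ·tan θᵢ.
Layer 1: θ = 21.40°; offset = 4.7·tan 21.40° = 1.842 m.
Layer 2: sin θ = 0.533·sin 21.4°/0.325 = 0.5984, θ = 36.76°; offset = 17.9·tan 36.76° = 13.369 m.
Layer 3: sin θ = 0.659·sin 21.4°/0.325 = 0.7399, θ = 47.72°; offset = 13.3·tan 47.72° = 14.626 m.
Summing the layer offsets gives 29.837 m.

29.8 m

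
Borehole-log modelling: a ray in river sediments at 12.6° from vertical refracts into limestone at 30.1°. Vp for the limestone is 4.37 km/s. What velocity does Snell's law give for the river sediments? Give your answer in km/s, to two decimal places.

Snell's law: sin 12.6°/V₁ = sin 30.1°/V₂.
V₁ = V₂·sin 12.6°/sin 30.1° = 4.37 × 0.4350 = 1.90 km/s.

1.90 km/s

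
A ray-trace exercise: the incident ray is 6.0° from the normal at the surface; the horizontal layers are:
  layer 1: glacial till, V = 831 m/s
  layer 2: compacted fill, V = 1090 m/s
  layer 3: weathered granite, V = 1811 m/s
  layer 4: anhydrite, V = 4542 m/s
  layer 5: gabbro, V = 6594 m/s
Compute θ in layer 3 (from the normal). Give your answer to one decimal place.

Snell's law across each interface conserves sin θ / V, so sin θ_3 = V_3·sin θ₁/V₁.
sin θ_3 = 1811 × sin 6.0° / 831 = 0.2278.
θ_3 = 13.17° from the vertical.

13.2°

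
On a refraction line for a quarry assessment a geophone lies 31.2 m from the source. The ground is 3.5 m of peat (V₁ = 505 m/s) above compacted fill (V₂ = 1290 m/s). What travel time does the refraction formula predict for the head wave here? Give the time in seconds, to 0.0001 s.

0.0369 s

t = x/V₂ + 2h·√(V₂²−V₁²)/(V₁V₂).
√(V₂²−V₁²) = √(1290²−505²) = 1187.0 m/s; delay term = 2·3.5·1187.0/(505·1290) = 0.01276 s.
t = 31.2/1290 + 0.01276 = 0.03694 s.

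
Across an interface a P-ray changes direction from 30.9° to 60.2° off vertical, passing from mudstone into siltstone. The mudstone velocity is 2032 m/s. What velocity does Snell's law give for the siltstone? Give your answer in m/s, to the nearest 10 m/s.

3430 m/s

sin 30.9° = 0.5135; sin 60.2° = 0.8678.
V₂ = V₁·(sin θ₂/sin θ₁) = 2032·(0.8678/0.5135) = 3433.61 m/s.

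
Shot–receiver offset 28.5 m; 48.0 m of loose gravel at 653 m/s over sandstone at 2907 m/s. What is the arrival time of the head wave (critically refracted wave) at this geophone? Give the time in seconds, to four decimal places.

t = x/V₂ + 2h·√(V₂²−V₁²)/(V₁V₂).
√(V₂²−V₁²) = √(2907²−653²) = 2832.7 m/s; delay term = 2·48.0·2832.7/(653·2907) = 0.14326 s.
t = 28.5/2907 + 0.14326 = 0.15306 s.

0.1531 s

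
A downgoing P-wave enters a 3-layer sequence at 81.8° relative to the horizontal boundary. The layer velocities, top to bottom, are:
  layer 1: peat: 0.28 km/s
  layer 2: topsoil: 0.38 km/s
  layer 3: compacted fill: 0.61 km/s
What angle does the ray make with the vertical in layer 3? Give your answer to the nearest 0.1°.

18.1°

From the normal: θ₁ = 90° − 81.8° = 8.2°.
Ray parameter p = sin 8.2° / 0.28 = 5.0939e-01 s/km.
sin θ_3 = p·V_3 = 5.0939e-01 × 0.61 = 0.3107.
θ_3 = arcsin 0.3107 = 18.10°.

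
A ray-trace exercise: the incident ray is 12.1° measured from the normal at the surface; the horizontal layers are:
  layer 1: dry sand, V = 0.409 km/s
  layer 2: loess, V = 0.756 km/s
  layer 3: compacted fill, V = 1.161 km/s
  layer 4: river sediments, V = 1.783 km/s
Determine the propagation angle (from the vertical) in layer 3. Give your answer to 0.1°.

36.5°

Snell's law across each interface conserves sin θ / V, so sin θ_3 = V_3·sin θ₁/V₁.
sin θ_3 = 1.161 × sin 12.1° / 0.409 = 0.5950.
θ_3 = arcsin 0.5950 = 36.51°.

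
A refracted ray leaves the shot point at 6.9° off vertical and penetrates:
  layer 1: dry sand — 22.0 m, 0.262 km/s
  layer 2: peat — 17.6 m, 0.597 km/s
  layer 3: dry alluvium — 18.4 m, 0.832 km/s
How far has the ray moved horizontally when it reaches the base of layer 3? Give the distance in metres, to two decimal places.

Ray parameter p = sin 6.9° / 0.262 km/s = 4.5854e-01 s/km.
Layer 1: θ = 6.90°; offset = 22.0·tan 6.90° = 2.6623 m.
Layer 2: sin θ = p·0.597 = 0.2737 → θ = 15.89°; offset = 17.6·tan 15.89° = 5.0093 m.
Layer 3: sin θ = p·0.832 = 0.3815 → θ = 22.43°; offset = 18.4·tan 22.43° = 7.5940 m.
Σ offsets = 15.2656 m.

15.27 m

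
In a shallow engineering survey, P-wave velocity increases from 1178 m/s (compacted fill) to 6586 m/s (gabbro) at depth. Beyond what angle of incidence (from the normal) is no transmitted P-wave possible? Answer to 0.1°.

Critical incidence: sin θ_c = V₁/V₂ = 1178/6586 = 0.1789.
θ_c = arcsin 0.1789 = 10.30°.

10.3°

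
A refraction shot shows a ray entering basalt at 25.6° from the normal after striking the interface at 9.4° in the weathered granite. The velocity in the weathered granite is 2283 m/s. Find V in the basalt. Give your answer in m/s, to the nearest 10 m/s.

Snell's law: sin 9.4°/V₁ = sin 25.6°/V₂.
V₂ = V₁·sin 25.6°/sin 9.4° = 2283 × 2.6455 = 6039.77 m/s.

6040 m/s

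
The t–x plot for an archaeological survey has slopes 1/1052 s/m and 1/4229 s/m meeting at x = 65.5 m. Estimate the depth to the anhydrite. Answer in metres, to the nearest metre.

h = (x_cross/2)·√((V₂−V₁)/(V₂+V₁)).
(V₂−V₁)/(V₂+V₁) = (4229−1052)/(4229+1052) = 0.6016; √ = 0.7756.
h = (65.5/2)·0.7756 = 25.40 m.

25 m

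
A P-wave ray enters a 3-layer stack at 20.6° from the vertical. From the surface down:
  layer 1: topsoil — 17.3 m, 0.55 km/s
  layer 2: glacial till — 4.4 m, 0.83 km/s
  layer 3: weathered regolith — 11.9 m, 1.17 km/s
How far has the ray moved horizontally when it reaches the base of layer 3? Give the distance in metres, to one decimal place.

Apply Snell's law at each interface; in layer i the horizontal offset is hᵢ·tan θᵢ.
Layer 1: θ = 20.60°; offset = 17.3·tan 20.60° = 6.503 m.
Layer 2: sin θ = 0.83·sin 20.6°/0.55 = 0.5310, θ = 32.07°; offset = 4.4·tan 32.07° = 2.757 m.
Layer 3: sin θ = 1.17·sin 20.6°/0.55 = 0.7485, θ = 48.46°; offset = 11.9·tan 48.46° = 13.430 m.
Σ offsets = 22.690 m.

22.7 m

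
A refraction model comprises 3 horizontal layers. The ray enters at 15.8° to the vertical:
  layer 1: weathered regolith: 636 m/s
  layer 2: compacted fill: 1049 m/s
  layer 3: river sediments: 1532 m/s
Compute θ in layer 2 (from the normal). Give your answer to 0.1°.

26.7°

Ray parameter p = sin 15.8° / 636 = 4.2811e-04 s/m.
sin θ_2 = p·V_2 = 4.2811e-04 × 1049 = 0.4491.
θ_2 = arcsin 0.4491 = 26.69°.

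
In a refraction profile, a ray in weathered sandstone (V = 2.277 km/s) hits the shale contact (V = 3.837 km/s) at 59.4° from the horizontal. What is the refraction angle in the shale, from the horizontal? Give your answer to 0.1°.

30.9°

Angle from the normal: 90° − 59.4° = 30.6°.
Snell's law: sin θ₂ = (V₂/V₁)·sin θ₁ = (3.837/2.277)·sin 30.6° = 0.8578.
θ₂ = arcsin 0.8578 = 59.07° from the normal.
From the interface: 90° − 59.07° = 30.93°.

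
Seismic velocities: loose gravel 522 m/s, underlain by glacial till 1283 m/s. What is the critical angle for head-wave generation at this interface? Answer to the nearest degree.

Critical incidence: sin θ_c = V₁/V₂ = 522/1283 = 0.4069.
θ_c = arcsin 0.4069 = 24.01°.

24°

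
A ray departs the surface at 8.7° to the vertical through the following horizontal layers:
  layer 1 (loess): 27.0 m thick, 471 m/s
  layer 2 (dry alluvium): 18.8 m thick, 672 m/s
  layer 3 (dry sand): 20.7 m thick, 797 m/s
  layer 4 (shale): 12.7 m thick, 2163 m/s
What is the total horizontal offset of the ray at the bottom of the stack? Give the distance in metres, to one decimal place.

26.0 m

Ray parameter p = sin 8.7° / 471 m/s = 3.2115e-04 s/m.
Layer 1: θ = 8.70°; offset = 27.0·tan 8.70° = 4.132 m.
Layer 2: sin θ = p·672 = 0.2158 → θ = 12.46°; offset = 18.8·tan 12.46° = 4.155 m.
Layer 3: sin θ = p·797 = 0.2560 → θ = 14.83°; offset = 20.7·tan 14.83° = 5.481 m.
Layer 4: sin θ = p·2163 = 0.6946 → θ = 44.00°; offset = 12.7·tan 44.00° = 12.264 m.
Total horizontal offset = 26.031 m.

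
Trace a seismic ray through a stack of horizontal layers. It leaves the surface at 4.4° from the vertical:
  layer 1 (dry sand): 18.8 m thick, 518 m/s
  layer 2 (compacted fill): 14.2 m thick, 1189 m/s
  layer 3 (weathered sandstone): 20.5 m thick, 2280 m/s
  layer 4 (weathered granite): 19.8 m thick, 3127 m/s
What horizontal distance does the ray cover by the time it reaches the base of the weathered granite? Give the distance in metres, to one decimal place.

21.7 m

Ray parameter p = sin 4.4° / 518 m/s = 1.4811e-04 s/m.
Layer 1: θ = 4.40°; offset = 18.8·tan 4.40° = 1.447 m.
Layer 2: sin θ = p·1189 = 0.1761 → θ = 10.14°; offset = 14.2·tan 10.14° = 2.540 m.
Layer 3: sin θ = p·2280 = 0.3377 → θ = 19.74°; offset = 20.5·tan 19.74° = 7.354 m.
Layer 4: sin θ = p·3127 = 0.4631 → θ = 27.59°; offset = 19.8·tan 27.59° = 10.346 m.
Total horizontal offset = 21.688 m.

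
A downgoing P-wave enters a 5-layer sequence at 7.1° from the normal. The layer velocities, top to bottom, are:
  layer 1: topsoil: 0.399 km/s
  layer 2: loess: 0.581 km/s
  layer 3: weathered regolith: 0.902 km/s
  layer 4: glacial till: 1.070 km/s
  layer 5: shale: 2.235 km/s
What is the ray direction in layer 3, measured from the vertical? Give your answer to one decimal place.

16.2°

Snell's law across each interface conserves sin θ / V, so sin θ_3 = V_3·sin θ₁/V₁.
sin θ_3 = 0.902 × sin 7.1° / 0.399 = 0.2794.
θ_3 = 16.23° from the vertical.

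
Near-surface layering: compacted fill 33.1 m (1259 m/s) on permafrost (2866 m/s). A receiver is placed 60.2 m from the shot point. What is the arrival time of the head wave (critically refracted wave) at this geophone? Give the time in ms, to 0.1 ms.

68.2 ms

t = x/V₂ + 2h·√(V₂²−V₁²)/(V₁V₂).
√(V₂²−V₁²) = √(2866²−1259²) = 2574.7 m/s; delay term = 2·33.1·2574.7/(1259·2866) = 0.04724 s.
t = 60.2/2866 + 0.04724 = 0.06824 s.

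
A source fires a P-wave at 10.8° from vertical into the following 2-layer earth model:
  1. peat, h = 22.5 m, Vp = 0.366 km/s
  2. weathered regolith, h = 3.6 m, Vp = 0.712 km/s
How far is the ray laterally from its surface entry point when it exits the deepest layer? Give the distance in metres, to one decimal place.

Ray parameter p = sin 10.8° / 0.366 km/s = 5.1197e-01 s/km.
Layer 1: θ = 10.80°; offset = 22.5·tan 10.80° = 4.292 m.
Layer 2: sin θ = p·0.712 = 0.3645 → θ = 21.38°; offset = 3.6·tan 21.38° = 1.409 m.
Total horizontal offset = 5.701 m.

5.7 m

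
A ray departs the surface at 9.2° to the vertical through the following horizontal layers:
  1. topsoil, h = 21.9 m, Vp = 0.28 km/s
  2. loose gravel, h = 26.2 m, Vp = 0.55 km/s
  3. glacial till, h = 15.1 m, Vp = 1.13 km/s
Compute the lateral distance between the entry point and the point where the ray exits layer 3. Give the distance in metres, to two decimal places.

Ray parameter p = sin 9.2° / 0.28 km/s = 5.7100e-01 s/km.
Layer 1: θ = 9.20°; offset = 21.9·tan 9.20° = 3.5470 m.
Layer 2: sin θ = p·0.55 = 0.3141 → θ = 18.30°; offset = 26.2·tan 18.30° = 8.6667 m.
Layer 3: sin θ = p·1.13 = 0.6452 → θ = 40.18°; offset = 15.1·tan 40.18° = 12.7529 m.
Σ offsets = 24.9666 m.

24.97 m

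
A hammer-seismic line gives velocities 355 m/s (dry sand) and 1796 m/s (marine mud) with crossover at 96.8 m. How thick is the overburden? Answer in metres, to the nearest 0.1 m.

h = (x_cross/2)·√((V₂−V₁)/(V₂+V₁)).
(V₂−V₁)/(V₂+V₁) = (1796−355)/(1796+355) = 0.6699; √ = 0.8185.
h = (96.8/2)·0.8185 = 39.61 m.

39.6 m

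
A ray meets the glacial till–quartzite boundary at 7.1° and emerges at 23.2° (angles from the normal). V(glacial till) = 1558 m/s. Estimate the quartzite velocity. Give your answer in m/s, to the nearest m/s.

4966 m/s

sin 7.1° = 0.1236; sin 23.2° = 0.3939.
V₂ = V₁·(sin θ₂/sin θ₁) = 1558·(0.3939/0.1236) = 4965.65 m/s.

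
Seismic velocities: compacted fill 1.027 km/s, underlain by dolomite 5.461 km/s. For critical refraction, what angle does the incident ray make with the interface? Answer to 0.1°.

79.2°

At critical incidence the refracted ray runs along the interface (θ₂ = 90°), so sin θ_c = V₁/V₂.
θ_c = arcsin(1.027/5.461) = arcsin 0.1881 = 10.84°.
Measured from the interface: 90° − 10.84° = 79.16°.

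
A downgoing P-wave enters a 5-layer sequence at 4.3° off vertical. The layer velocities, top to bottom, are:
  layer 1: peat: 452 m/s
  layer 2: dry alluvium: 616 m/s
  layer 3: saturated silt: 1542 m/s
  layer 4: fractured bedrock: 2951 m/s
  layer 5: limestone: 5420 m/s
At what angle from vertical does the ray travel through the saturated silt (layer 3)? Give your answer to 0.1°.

Ray parameter p = sin 4.3° / 452 = 1.6588e-04 s/m.
sin θ_3 = p·V_3 = 1.6588e-04 × 1542 = 0.2558.
θ_3 = 14.82° from the vertical.

14.8°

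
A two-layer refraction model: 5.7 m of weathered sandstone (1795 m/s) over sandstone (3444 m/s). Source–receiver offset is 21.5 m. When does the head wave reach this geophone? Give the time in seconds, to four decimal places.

t = x/V₂ + 2h·√(V₂²−V₁²)/(V₁V₂).
√(V₂²−V₁²) = √(3444²−1795²) = 2939.2 m/s; delay term = 2·5.7·2939.2/(1795·3444) = 0.00542 s.
t = 21.5/3444 + 0.00542 = 0.01166 s.

0.0117 s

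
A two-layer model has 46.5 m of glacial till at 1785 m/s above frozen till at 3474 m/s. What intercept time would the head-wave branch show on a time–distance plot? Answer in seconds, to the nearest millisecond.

tᵢ = 2h·√(V₂²−V₁²)/(V₁V₂).
√(V₂²−V₁²) = √(3474²−1785²) = 2980.3 m/s.
tᵢ = 2·46.5·2980.3/(1785·3474) = 0.04470 s.

0.045 s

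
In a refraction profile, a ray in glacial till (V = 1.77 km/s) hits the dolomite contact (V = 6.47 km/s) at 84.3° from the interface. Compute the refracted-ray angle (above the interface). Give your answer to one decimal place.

68.7°

Angle from the normal: 90° − 84.3° = 5.7°.
Snell's law: sin θ₂ = (V₂/V₁)·sin θ₁ = (6.47/1.77)·sin 5.7° = 0.3631.
θ₂ = sin⁻¹(0.3631) = 21.29° (from vertical).
From the interface: 90° − 21.29° = 68.71°.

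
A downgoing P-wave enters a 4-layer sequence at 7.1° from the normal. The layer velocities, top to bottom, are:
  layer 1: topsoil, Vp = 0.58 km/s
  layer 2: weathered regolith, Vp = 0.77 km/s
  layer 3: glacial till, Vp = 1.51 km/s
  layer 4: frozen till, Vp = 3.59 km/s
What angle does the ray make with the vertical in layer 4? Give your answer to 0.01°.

49.91°

Ray parameter p = sin 7.1° / 0.58 = 2.1311e-01 s/km.
sin θ_4 = p·V_4 = 2.1311e-01 × 3.59 = 0.7651.
θ_4 = arcsin 0.7651 = 49.91°.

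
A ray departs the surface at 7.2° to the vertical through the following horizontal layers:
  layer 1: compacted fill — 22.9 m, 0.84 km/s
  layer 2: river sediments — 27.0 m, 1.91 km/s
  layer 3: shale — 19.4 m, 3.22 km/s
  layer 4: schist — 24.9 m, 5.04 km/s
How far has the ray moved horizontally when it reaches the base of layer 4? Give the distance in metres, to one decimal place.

Ray parameter p = sin 7.2° / 0.84 km/s = 1.4921e-01 s/km.
Layer 1: θ = 7.20°; offset = 22.9·tan 7.20° = 2.893 m.
Layer 2: sin θ = p·1.91 = 0.2850 → θ = 16.56°; offset = 27.0·tan 16.56° = 8.027 m.
Layer 3: sin θ = p·3.22 = 0.4804 → θ = 28.71°; offset = 19.4·tan 28.71° = 10.628 m.
Layer 4: sin θ = p·5.04 = 0.7520 → θ = 48.76°; offset = 24.9·tan 48.76° = 28.407 m.
Σ offsets = 49.955 m.

50.0 m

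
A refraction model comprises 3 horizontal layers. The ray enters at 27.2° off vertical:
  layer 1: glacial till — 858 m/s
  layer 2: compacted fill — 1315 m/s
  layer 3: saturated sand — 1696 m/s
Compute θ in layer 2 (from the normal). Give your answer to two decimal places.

Ray parameter p = sin 27.2° / 858 = 5.3275e-04 s/m.
sin θ_2 = p·V_2 = 5.3275e-04 × 1315 = 0.7006.
θ_2 = 44.47° from the vertical.

44.47°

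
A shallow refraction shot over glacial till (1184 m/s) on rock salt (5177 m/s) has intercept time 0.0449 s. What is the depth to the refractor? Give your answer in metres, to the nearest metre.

h = tᵢ·V₁·V₂ / (2·√(V₂²−V₁²)).
√(V₂²−V₁²) = √(5177² − 1184²) = 5039.8 m/s.
h = 0.0449 s × 1184 × 5177 / (2 × 5039.8) = 27.30 m.

27 m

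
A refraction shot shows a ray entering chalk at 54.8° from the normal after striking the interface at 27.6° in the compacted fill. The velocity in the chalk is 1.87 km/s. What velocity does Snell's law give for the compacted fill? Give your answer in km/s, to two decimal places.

1.06 km/s

Snell's law: sin 27.6°/V₁ = sin 54.8°/V₂.
V₁ = V₂·sin 27.6°/sin 54.8° = 1.87 × 0.5670 = 1.06 km/s.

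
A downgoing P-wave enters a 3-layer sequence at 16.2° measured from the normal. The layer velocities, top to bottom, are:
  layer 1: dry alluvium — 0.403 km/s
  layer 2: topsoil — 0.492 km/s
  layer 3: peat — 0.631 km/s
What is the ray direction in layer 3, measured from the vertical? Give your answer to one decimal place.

25.9°

Ray parameter p = sin 16.2° / 0.403 = 6.9229e-01 s/km.
sin θ_3 = p·V_3 = 6.9229e-01 × 0.631 = 0.4368.
θ_3 = 25.90° from the vertical.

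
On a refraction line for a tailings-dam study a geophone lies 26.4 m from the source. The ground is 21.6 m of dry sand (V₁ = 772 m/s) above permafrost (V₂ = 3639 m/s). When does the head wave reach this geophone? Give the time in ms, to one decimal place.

t = x/V₂ + 2h·√(V₂²−V₁²)/(V₁V₂).
√(V₂²−V₁²) = √(3639²−772²) = 3556.2 m/s; delay term = 2·21.6·3556.2/(772·3639) = 0.05468 s.
t = 26.4/3639 + 0.05468 = 0.06194 s.

61.9 ms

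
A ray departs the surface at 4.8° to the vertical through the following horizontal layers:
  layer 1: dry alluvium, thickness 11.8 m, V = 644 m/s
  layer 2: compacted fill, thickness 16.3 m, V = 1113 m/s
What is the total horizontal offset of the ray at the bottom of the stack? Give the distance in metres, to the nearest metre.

Apply Snell's law at each interface; in layer i the horizontal offset is hᵢ·tan θᵢ.
Layer 1: θ = 4.80°; offset = 11.8·tan 4.80° = 0.991 m.
Layer 2: sin θ = 1113·sin 4.8°/644 = 0.1446, θ = 8.32°; offset = 16.3·tan 8.32° = 2.382 m.
Σ offsets = 3.373 m.

3 m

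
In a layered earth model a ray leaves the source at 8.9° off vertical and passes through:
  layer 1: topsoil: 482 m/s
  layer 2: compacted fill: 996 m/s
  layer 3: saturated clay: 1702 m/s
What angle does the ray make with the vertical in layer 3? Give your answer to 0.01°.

33.11°

Ray parameter p = sin 8.9° / 482 = 3.2098e-04 s/m.
sin θ_3 = p·V_3 = 3.2098e-04 × 1702 = 0.5463.
θ_3 = 33.11° from the vertical.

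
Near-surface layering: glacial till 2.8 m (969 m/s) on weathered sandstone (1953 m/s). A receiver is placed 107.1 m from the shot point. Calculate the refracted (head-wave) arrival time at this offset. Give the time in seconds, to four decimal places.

0.0599 s

t = x/V₂ + 2h·√(V₂²−V₁²)/(V₁V₂).
√(V₂²−V₁²) = √(1953²−969²) = 1695.7 m/s; delay term = 2·2.8·1695.7/(969·1953) = 0.00502 s.
t = 107.1/1953 + 0.00502 = 0.05986 s.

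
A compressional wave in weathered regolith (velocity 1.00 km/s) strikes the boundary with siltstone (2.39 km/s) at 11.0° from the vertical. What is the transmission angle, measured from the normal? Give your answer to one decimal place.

27.1°

sin θ₁/V₁ = sin θ₂/V₂ ⇒ sin θ₂ = 2.39·sin 11.0°/1.00 = 2.39·0.1908/1.00 = 0.4560.
θ₂ = arcsin 0.4560 = 27.13° from the normal.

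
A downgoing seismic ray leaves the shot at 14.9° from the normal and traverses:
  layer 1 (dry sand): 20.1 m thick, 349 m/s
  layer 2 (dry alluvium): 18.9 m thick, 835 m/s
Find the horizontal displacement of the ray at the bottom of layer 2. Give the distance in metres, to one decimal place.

20.1 m

Apply Snell's law at each interface; in layer i the horizontal offset is hᵢ·tan θᵢ.
Layer 1: θ = 14.90°; offset = 20.1·tan 14.90° = 5.348 m.
Layer 2: sin θ = 835·sin 14.9°/349 = 0.6152, θ = 37.97°; offset = 18.9·tan 37.97° = 14.749 m.
Σ offsets = 20.097 m.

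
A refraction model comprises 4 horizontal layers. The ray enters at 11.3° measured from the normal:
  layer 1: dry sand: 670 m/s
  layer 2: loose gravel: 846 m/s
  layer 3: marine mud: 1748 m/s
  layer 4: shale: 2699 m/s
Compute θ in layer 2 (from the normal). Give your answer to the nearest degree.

Ray parameter p = sin 11.3° / 670 = 2.9246e-04 s/m.
sin θ_2 = p·V_2 = 2.9246e-04 × 846 = 0.2474.
θ_2 = arcsin 0.2474 = 14.32°.

14°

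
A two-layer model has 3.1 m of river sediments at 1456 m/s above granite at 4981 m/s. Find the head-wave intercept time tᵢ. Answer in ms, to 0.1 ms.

4.1 ms

tᵢ = 2h·√(V₂²−V₁²)/(V₁V₂).
√(V₂²−V₁²) = √(4981²−1456²) = 4763.4 m/s.
tᵢ = 2·3.1·4763.4/(1456·4981) = 0.00407 s.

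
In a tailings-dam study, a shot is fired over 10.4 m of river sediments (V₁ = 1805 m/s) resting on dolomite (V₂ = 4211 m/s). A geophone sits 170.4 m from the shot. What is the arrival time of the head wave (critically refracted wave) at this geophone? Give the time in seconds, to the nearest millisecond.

t = x/V₂ + 2h·√(V₂²−V₁²)/(V₁V₂).
√(V₂²−V₁²) = √(4211²−1805²) = 3804.5 m/s; delay term = 2·10.4·3804.5/(1805·4211) = 0.01041 s.
t = 170.4/4211 + 0.01041 = 0.05088 s.

0.051 s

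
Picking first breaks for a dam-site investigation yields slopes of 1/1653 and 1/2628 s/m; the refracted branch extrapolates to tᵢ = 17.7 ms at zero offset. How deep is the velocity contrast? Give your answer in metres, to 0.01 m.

18.82 m

h = tᵢ·V₁·V₂ / (2·√(V₂²−V₁²)).
√(V₂²−V₁²) = √(2628² − 1653²) = 2043.0 m/s.
h = 0.0177 s × 1653 × 2628 / (2 × 2043.0) = 18.82 m.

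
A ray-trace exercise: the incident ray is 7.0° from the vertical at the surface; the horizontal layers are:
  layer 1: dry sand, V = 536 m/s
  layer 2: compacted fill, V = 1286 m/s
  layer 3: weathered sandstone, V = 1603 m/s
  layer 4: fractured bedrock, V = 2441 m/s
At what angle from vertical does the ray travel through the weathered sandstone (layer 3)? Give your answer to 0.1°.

21.4°

Snell's law across each interface conserves sin θ / V, so sin θ_3 = V_3·sin θ₁/V₁.
sin θ_3 = 1603 × sin 7.0° / 536 = 0.3645.
θ_3 = arcsin 0.3645 = 21.38°.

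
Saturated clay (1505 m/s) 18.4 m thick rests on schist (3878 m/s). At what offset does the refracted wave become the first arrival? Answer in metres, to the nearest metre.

55 m

x_cross = 2h·√((V₂+V₁)/(V₂−V₁)).
(V₂+V₁)/(V₂−V₁) = (3878+1505)/(3878−1505) = 2.2684; √ = 1.5061.
x_cross = 2·18.4·1.5061 = 55.43 m.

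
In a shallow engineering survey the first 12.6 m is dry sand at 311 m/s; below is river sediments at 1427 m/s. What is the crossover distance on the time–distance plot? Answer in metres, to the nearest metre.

31 m

θ_c = arcsin(311/1427) = 12.59°, so cos θ_c = 0.9760 and tᵢ = 2h cos θ_c/V₁ = 0.0791 s.
At crossover x/V₁ = x/V₂ + tᵢ ⇒ x = tᵢ/(1/V₁ − 1/V₂) = 0.07908/(3.2154e-03 − 7.0077e-04) = 31.45 m.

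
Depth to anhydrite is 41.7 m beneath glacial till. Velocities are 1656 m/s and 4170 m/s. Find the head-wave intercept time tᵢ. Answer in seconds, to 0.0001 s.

θ_c = arcsin(V₁/V₂) = arcsin(1656/4170) = 23.40°; cos θ_c = 0.9178.
tᵢ = 2h·cos θ_c / V₁ = 2·41.7·0.9178 / 1656 = 0.04622 s.

0.0462 s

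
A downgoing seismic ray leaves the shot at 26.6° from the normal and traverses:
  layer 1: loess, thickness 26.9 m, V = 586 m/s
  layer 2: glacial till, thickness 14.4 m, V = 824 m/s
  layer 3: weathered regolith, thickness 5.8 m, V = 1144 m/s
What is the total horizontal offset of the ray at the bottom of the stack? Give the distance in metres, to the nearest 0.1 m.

Apply Snell's law at each interface; in layer i the horizontal offset is hᵢ·tan θᵢ.
Layer 1: θ = 26.60°; offset = 26.9·tan 26.60° = 13.471 m.
Layer 2: sin θ = 824·sin 26.6°/586 = 0.6296, θ = 39.02°; offset = 14.4·tan 39.02° = 11.670 m.
Layer 3: sin θ = 1144·sin 26.6°/586 = 0.8741, θ = 60.94°; offset = 5.8·tan 60.94° = 10.438 m.
Σ offsets = 35.579 m.

35.6 m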